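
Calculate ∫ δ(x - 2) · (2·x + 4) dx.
8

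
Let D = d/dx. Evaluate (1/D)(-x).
- \frac{x^{2}}{2}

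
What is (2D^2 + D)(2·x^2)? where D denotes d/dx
4 x + 8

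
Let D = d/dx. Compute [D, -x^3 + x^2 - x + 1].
- 3 x^{2} + 2 x - 1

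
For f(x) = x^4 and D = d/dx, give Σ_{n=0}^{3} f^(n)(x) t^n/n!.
x \left(4 t^{3} + 6 t^{2} x + 4 t x^{2} + x^{3}\right)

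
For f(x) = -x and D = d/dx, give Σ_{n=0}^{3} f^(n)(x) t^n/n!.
- t - x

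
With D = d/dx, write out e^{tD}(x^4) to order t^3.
x \left(4 t^{3} + 6 t^{2} x + 4 t x^{2} + x^{3}\right)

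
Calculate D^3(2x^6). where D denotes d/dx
240 x^{3}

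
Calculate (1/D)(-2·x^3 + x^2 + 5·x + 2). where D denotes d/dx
- \frac{x^{4}}{2} + \frac{x^{3}}{3} + \frac{5 x^{2}}{2} + 2 x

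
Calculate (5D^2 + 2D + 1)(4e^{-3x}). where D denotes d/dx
160 e^{- 3 x}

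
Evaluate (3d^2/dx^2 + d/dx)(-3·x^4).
12 x^{2} \left(- x - 9\right)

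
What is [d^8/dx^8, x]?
8\frac{d^{7}}{dx^{7}}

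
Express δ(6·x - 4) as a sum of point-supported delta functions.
\frac{\delta(x - 2/3)}{6}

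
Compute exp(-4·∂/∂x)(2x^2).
2 x^{2} - 16 x + 32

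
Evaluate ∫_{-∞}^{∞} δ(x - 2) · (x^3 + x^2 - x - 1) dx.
9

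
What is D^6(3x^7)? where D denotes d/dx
15120 x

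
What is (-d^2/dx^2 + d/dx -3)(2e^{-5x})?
- 66 e^{- 5 x}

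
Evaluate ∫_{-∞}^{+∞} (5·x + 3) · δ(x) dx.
3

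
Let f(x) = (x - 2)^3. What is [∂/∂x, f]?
3 \left(x - 2\right)^{2}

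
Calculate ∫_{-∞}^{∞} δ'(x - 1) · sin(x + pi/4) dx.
- \cos{\left(\frac{\pi}{4} + 1 \right)}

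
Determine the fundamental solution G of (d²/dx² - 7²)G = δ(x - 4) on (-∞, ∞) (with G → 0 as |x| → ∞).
-\frac{e^{-7|x - 4|}}{14}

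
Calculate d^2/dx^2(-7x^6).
- 210 x^{4}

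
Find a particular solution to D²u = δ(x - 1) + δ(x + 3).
\frac{|x - 1|}{2} + \frac{|x + 3|}{2}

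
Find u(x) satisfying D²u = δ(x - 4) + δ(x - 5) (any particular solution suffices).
\frac{|x - 4|}{2} + \frac{|x - 5|}{2}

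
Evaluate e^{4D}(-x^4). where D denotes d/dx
- x^{4} - 16 x^{3} - 96 x^{2} - 256 x - 256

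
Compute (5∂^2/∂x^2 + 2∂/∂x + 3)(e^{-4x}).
75 e^{- 4 x}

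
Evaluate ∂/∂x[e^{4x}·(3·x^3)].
x^{2} \left(12 x + 9\right) e^{4 x}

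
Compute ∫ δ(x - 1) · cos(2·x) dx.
\cos{\left(2 \right)}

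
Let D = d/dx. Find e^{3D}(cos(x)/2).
\frac{\cos{\left(x + 3 \right)}}{2}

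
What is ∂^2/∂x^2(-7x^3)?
- 42 x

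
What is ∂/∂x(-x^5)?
- 5 x^{4}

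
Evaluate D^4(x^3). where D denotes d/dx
0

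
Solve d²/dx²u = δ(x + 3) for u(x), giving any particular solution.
\frac{|x + 3|}{2}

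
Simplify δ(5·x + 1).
\frac{\delta(x + 1/5)}{5}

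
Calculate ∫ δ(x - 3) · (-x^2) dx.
-9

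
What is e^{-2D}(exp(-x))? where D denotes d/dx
e^{2 - x}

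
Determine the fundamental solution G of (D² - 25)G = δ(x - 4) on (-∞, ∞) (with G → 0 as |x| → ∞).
-\frac{e^{-5|x - 4|}}{10}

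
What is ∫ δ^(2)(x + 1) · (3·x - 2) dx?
0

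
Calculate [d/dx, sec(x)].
\tan{\left(x \right)} \sec{\left(x \right)}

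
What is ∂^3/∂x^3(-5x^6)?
- 600 x^{3}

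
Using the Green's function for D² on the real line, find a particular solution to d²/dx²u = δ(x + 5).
\frac{|x + 5|}{2}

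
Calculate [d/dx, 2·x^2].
4 x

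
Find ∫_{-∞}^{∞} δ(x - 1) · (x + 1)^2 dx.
4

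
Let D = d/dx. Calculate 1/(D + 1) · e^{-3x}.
- \frac{e^{- 3 x}}{2}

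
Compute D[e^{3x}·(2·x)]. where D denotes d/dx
\left(6 x + 2\right) e^{3 x}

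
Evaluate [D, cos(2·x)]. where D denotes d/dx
- 2 \sin{\left(2 x \right)}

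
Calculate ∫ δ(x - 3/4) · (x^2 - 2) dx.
- \frac{23}{16}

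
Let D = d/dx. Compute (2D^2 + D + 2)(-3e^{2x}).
- 36 e^{2 x}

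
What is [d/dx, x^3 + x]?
3 x^{2} + 1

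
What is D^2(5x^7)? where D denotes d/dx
210 x^{5}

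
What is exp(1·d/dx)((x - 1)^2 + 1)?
x^{2} + 1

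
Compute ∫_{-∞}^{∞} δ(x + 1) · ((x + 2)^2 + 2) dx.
3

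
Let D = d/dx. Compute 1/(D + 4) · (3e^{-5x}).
- 3 e^{- 5 x}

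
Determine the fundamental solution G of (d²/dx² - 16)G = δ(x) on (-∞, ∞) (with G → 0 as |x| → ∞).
-\frac{e^{-4|x|}}{8}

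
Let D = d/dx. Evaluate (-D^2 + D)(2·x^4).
8 x^{2} \left(x - 3\right)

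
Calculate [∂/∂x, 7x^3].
21 x^{2}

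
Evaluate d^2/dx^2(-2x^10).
- 180 x^{8}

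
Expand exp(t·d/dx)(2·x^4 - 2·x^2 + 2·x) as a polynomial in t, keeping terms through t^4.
2 t^{4} + 8 t^{3} x + 2 t^{2} \left(6 x^{2} - 1\right) + 2 t \left(4 x^{3} - 2 x + 1\right) + 2 x^{4} - 2 x^{2} + 2 x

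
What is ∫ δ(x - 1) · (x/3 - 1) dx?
- \frac{2}{3}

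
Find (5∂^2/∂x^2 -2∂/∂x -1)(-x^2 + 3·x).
x^{2} + x - 16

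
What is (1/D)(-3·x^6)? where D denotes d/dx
- \frac{3 x^{7}}{7}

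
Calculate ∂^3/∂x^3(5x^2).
0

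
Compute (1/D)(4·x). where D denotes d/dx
2 x^{2}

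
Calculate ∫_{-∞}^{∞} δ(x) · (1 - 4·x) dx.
1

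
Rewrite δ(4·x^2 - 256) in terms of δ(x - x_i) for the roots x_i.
\frac{\delta(x - 8) + \delta(x + 8)}{64}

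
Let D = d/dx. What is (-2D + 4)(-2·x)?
4 - 8 x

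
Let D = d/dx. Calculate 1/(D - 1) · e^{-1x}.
- \frac{e^{- x}}{2}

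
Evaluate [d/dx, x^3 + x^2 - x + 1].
3 x^{2} + 2 x - 1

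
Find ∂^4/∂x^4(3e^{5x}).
1875 e^{5 x}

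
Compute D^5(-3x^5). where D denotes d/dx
-360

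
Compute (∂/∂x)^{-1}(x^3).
\frac{x^{4}}{4}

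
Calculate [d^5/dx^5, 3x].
15\frac{d^{4}}{dx^{4}}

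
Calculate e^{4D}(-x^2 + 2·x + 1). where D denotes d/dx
- x^{2} - 6 x - 7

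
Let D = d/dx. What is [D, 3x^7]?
21 x^{6}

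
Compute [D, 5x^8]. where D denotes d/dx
40 x^{7}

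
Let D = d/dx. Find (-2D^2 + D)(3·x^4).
12 x^{2} \left(x - 6\right)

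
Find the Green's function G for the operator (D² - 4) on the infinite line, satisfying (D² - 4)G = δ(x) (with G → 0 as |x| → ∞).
-\frac{e^{-2|x|}}{4}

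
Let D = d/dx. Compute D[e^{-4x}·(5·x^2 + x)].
\left(- 20 x^{2} + 6 x + 1\right) e^{- 4 x}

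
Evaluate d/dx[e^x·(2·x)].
2 \left(x + 1\right) e^{x}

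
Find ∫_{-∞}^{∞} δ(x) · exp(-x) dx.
1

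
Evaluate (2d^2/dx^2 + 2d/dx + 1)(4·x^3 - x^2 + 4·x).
4 x^{3} + 23 x^{2} + 48 x + 4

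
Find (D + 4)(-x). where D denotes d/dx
- 4 x - 1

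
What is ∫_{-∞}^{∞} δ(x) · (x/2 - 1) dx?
-1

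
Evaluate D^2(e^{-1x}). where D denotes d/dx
e^{- x}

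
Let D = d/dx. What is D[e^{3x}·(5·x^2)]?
5 x \left(3 x + 2\right) e^{3 x}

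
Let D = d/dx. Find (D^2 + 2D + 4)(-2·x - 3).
- 8 x - 16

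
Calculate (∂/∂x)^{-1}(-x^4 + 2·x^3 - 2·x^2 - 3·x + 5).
- \frac{x^{5}}{5} + \frac{x^{4}}{2} - \frac{2 x^{3}}{3} - \frac{3 x^{2}}{2} + 5 x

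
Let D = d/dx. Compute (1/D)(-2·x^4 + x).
- \frac{2 x^{5}}{5} + \frac{x^{2}}{2}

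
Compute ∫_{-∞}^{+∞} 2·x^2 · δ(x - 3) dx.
18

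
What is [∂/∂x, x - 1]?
1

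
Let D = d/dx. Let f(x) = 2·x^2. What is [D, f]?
4 x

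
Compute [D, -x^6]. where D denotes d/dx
- 6 x^{5}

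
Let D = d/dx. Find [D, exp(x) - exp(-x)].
2 \cosh{\left(x \right)}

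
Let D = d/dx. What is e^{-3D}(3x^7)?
3 x^{7} - 63 x^{6} + 567 x^{5} - 2835 x^{4} + 8505 x^{3} - 15309 x^{2} + 15309 x - 6561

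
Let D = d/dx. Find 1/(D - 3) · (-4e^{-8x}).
\frac{4 e^{- 8 x}}{11}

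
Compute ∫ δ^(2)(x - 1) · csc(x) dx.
\left(2 \cot^{2}{\left(1 \right)} + 1\right) \csc{\left(1 \right)}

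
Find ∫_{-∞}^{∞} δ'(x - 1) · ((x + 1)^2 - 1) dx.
-4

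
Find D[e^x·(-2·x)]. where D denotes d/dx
2 \left(- x - 1\right) e^{x}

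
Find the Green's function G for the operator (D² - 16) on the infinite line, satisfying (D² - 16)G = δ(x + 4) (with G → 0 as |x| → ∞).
-\frac{e^{-4|x + 4|}}{8}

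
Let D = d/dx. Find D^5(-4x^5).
-480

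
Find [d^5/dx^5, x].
5\frac{d^{4}}{dx^{4}}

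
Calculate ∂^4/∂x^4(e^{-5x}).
625 e^{- 5 x}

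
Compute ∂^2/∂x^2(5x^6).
150 x^{4}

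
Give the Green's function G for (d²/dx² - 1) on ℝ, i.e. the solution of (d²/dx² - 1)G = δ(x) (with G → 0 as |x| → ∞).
-\frac{e^{-|x|}}{2}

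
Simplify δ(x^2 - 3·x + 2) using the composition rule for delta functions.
\frac{\delta(x - 2) + \delta(x - 1)}{1}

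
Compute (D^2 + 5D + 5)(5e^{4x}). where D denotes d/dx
205 e^{4 x}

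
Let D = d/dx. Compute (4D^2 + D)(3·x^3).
9 x \left(x + 8\right)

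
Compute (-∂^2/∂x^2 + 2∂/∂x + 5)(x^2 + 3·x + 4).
5 x^{2} + 19 x + 24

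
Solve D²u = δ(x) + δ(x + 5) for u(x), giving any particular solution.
\frac{|x|}{2} + \frac{|x + 5|}{2}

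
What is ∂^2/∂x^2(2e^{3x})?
18 e^{3 x}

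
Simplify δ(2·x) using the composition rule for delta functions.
\frac{\delta(x)}{2}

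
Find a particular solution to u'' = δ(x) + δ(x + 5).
\frac{|x|}{2} + \frac{|x + 5|}{2}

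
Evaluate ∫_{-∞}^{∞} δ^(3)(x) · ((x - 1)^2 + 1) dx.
0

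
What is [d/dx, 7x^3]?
21 x^{2}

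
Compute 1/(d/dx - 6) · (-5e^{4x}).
\frac{5 e^{4 x}}{2}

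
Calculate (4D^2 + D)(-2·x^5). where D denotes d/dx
10 x^{3} \left(- x - 16\right)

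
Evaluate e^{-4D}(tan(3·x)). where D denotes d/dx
\tan{\left(3 x - 12 \right)}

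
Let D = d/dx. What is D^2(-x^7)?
- 42 x^{5}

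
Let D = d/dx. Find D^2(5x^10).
450 x^{8}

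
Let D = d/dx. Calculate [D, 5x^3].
15 x^{2}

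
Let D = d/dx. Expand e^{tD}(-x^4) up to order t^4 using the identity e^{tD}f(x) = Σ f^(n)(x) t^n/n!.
- t^{4} - 4 t^{3} x - 6 t^{2} x^{2} - 4 t x^{3} - x^{4}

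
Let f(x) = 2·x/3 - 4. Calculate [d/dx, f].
\frac{2}{3}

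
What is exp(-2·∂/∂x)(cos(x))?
\cos{\left(x - 2 \right)}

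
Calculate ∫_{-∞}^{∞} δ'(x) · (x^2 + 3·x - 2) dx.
-3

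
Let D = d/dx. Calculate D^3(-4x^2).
0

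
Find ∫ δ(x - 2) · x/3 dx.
\frac{2}{3}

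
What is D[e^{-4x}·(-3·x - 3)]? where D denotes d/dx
3 \left(4 x + 3\right) e^{- 4 x}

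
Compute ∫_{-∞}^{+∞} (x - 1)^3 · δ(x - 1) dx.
0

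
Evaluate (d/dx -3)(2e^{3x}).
0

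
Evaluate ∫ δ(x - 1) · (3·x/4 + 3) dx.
\frac{15}{4}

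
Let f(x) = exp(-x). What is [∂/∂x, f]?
- e^{- x}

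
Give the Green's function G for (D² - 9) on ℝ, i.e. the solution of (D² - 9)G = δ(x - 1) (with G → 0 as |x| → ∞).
-\frac{e^{-3|x - 1|}}{6}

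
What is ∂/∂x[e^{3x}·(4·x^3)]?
12 x^{2} \left(x + 1\right) e^{3 x}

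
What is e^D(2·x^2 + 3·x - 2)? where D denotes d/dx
2 x^{2} + 7 x + 3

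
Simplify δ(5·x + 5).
\frac{\delta(x + 1)}{5}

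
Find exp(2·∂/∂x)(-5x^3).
- 5 x^{3} - 30 x^{2} - 60 x - 40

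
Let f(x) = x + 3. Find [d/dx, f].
1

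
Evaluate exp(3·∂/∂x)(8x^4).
8 x^{4} + 96 x^{3} + 432 x^{2} + 864 x + 648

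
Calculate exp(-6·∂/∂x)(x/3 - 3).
\frac{x}{3} - 5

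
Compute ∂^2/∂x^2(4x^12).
528 x^{10}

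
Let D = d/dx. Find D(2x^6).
12 x^{5}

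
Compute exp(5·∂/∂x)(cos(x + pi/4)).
\cos{\left(x + \frac{\pi}{4} + 5 \right)}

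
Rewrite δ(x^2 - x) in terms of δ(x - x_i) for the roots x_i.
\frac{\delta(x - 1) + \delta(x)}{1}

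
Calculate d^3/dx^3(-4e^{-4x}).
256 e^{- 4 x}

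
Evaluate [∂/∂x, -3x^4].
- 12 x^{3}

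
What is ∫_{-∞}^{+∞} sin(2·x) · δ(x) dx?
0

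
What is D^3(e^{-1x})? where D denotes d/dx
- e^{- x}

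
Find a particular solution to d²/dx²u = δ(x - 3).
\frac{|x - 3|}{2}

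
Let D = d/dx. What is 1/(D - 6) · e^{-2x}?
- \frac{e^{- 2 x}}{8}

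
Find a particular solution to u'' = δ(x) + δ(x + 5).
\frac{|x|}{2} + \frac{|x + 5|}{2}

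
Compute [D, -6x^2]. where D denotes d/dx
- 12 x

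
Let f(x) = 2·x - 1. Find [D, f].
2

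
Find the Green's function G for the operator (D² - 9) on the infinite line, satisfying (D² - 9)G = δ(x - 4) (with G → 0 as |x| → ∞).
-\frac{e^{-3|x - 4|}}{6}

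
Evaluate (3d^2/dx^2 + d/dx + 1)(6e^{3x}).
186 e^{3 x}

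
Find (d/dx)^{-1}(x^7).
\frac{x^{8}}{8}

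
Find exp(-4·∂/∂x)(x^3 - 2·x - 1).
x^{3} - 12 x^{2} + 46 x - 57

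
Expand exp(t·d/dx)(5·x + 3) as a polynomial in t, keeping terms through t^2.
5 t + 5 x + 3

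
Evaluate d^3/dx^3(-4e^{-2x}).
32 e^{- 2 x}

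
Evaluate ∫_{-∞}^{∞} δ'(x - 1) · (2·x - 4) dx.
-2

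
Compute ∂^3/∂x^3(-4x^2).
0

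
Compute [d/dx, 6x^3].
18 x^{2}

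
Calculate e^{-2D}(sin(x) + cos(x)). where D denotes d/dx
\sqrt{2} \cos{\left(- x + \frac{\pi}{4} + 2 \right)}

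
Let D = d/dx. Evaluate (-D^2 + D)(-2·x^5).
10 x^{3} \left(4 - x\right)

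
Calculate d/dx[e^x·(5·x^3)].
5 x^{2} \left(x + 3\right) e^{x}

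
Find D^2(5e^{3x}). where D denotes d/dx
45 e^{3 x}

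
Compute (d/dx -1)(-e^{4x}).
- 3 e^{4 x}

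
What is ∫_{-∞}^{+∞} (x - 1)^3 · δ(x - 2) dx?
1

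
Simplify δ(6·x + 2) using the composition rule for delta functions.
\frac{\delta(x + 1/3)}{6}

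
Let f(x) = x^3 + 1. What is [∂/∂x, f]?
3 x^{2}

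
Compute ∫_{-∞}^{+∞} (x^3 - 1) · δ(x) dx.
-1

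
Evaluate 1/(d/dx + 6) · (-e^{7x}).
- \frac{e^{7 x}}{13}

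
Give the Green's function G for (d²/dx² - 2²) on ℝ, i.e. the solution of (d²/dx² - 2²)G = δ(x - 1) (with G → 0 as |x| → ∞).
-\frac{e^{-2|x - 1|}}{4}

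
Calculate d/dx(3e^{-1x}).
- 3 e^{- x}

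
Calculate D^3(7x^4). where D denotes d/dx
168 x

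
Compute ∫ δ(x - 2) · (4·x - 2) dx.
6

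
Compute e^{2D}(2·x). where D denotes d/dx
2 x + 4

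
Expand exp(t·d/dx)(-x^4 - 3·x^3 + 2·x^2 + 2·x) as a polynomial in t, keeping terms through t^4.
- t^{4} - t^{3} \left(4 x + 3\right) - t^{2} \left(6 x^{2} + 9 x - 2\right) - t \left(4 x^{3} + 9 x^{2} - 4 x - 2\right) - x^{4} - 3 x^{3} + 2 x^{2} + 2 x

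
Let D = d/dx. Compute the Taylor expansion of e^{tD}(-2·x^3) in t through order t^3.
- 2 t^{3} - 6 t^{2} x - 6 t x^{2} - 2 x^{3}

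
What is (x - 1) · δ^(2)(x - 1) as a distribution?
-2\delta'(x - 1)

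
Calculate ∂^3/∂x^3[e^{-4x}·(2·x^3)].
4 \left(- 32 x^{3} + 72 x^{2} - 36 x + 3\right) e^{- 4 x}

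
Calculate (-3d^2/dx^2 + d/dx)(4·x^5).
20 x^{3} \left(x - 12\right)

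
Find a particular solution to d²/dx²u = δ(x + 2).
\frac{|x + 2|}{2}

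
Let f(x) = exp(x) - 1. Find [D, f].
e^{x}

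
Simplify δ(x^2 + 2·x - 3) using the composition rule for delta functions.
\frac{\delta(x + 3) + \delta(x - 1)}{4}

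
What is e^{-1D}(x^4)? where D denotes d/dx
x^{4} - 4 x^{3} + 6 x^{2} - 4 x + 1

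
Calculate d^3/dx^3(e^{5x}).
125 e^{5 x}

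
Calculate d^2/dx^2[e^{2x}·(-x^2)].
\left(- 4 x^{2} - 8 x - 2\right) e^{2 x}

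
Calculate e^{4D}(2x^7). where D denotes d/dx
2 x^{7} + 56 x^{6} + 672 x^{5} + 4480 x^{4} + 17920 x^{3} + 43008 x^{2} + 57344 x + 32768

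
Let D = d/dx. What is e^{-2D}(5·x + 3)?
5 x - 7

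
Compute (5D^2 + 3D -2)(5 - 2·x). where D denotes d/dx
4 x - 16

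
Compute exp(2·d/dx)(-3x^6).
- 3 x^{6} - 36 x^{5} - 180 x^{4} - 480 x^{3} - 720 x^{2} - 576 x - 192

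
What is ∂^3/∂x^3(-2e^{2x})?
- 16 e^{2 x}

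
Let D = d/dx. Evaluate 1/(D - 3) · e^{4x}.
e^{4 x}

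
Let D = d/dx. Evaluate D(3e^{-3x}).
- 9 e^{- 3 x}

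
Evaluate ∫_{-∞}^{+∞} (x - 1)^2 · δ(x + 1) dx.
4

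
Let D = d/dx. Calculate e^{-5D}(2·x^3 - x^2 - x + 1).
2 x^{3} - 31 x^{2} + 159 x - 269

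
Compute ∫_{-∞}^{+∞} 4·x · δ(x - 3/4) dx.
3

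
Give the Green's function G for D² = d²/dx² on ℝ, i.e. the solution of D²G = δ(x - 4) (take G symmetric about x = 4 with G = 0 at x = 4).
\frac{|x - 4|}{2}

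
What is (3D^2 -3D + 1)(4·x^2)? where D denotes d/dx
4 x^{2} - 24 x + 24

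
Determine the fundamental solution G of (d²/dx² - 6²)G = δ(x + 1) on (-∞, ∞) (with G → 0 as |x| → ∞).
-\frac{e^{-6|x + 1|}}{12}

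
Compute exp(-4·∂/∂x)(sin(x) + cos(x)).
\sqrt{2} \cos{\left(- x + \frac{\pi}{4} + 4 \right)}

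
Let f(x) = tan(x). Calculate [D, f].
\frac{1}{\cos^{2}{\left(x \right)}}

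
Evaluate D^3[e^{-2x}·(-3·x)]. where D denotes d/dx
12 \left(2 x - 3\right) e^{- 2 x}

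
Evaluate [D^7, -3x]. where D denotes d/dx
-21D^{6}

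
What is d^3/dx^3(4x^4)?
96 x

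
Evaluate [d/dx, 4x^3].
12 x^{2}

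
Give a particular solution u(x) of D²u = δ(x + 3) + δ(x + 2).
\frac{|x + 3|}{2} + \frac{|x + 2|}{2}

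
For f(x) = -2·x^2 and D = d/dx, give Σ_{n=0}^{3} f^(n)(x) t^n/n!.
- 2 t^{2} - 4 t x - 2 x^{2}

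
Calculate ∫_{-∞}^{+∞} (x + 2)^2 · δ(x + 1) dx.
1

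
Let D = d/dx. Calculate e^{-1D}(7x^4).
7 x^{4} - 28 x^{3} + 42 x^{2} - 28 x + 7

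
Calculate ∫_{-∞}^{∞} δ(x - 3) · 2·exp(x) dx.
2 e^{3}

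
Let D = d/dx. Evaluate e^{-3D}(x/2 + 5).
\frac{x}{2} + \frac{7}{2}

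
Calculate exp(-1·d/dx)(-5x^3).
- 5 x^{3} + 15 x^{2} - 15 x + 5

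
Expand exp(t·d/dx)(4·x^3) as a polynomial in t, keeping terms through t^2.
4 x \left(3 t^{2} + 3 t x + x^{2}\right)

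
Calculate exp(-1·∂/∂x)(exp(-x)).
e^{1 - x}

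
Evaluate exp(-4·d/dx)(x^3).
x^{3} - 12 x^{2} + 48 x - 64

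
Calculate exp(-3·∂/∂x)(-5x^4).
- 5 x^{4} + 60 x^{3} - 270 x^{2} + 540 x - 405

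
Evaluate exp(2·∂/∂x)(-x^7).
- x^{7} - 14 x^{6} - 84 x^{5} - 280 x^{4} - 560 x^{3} - 672 x^{2} - 448 x - 128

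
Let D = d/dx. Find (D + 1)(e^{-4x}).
- 3 e^{- 4 x}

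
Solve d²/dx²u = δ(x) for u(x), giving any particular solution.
\frac{|x|}{2}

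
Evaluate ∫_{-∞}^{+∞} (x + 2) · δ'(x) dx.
-1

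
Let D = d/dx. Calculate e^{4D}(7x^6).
7 x^{6} + 168 x^{5} + 1680 x^{4} + 8960 x^{3} + 26880 x^{2} + 43008 x + 28672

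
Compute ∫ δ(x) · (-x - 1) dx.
-1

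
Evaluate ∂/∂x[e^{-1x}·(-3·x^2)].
3 x \left(x - 2\right) e^{- x}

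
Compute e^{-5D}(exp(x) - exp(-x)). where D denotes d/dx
- e^{5 - x} + e^{x - 5}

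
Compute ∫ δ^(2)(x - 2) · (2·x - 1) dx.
0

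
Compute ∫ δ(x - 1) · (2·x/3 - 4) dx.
- \frac{10}{3}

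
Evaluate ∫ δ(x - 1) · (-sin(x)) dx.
- \sin{\left(1 \right)}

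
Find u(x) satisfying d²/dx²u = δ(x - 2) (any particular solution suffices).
\frac{|x - 2|}{2}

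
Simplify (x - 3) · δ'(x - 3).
-\delta(x - 3)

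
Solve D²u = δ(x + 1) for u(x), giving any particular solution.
\frac{|x + 1|}{2}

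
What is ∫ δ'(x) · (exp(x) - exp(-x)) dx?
-2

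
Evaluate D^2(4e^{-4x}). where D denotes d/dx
64 e^{- 4 x}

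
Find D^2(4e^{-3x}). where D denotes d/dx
36 e^{- 3 x}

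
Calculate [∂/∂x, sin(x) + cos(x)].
- \sin{\left(x \right)} + \cos{\left(x \right)}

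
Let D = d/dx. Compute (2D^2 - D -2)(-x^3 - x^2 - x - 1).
2 x^{3} + 5 x^{2} - 8 x - 1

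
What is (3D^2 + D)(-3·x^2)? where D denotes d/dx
- 6 x - 18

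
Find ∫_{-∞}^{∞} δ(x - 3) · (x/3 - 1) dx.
0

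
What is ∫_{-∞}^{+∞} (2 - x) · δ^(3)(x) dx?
0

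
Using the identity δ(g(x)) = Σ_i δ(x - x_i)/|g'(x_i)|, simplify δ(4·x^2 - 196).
\frac{\delta(x - 7) + \delta(x + 7)}{56}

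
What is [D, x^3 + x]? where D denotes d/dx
3 x^{2} + 1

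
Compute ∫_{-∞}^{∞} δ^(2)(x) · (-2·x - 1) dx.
0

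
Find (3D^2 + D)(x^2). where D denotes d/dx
2 x + 6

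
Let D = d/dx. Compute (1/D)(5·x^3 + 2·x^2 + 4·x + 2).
\frac{5 x^{4}}{4} + \frac{2 x^{3}}{3} + 2 x^{2} + 2 x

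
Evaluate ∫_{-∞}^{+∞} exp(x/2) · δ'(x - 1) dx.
- \frac{e^{\frac{1}{2}}}{2}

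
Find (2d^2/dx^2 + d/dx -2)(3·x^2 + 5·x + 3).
- 6 x^{2} - 4 x + 11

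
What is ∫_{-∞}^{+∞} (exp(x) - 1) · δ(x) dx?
0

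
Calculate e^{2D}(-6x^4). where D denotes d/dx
- 6 x^{4} - 48 x^{3} - 144 x^{2} - 192 x - 96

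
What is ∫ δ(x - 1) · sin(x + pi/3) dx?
\sin{\left(1 + \frac{\pi}{3} \right)}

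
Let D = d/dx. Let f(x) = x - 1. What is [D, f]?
1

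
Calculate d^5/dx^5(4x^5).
480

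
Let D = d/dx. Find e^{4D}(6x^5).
6 x^{5} + 120 x^{4} + 960 x^{3} + 3840 x^{2} + 7680 x + 6144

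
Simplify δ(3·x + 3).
\frac{\delta(x + 1)}{3}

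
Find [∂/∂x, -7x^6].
- 42 x^{5}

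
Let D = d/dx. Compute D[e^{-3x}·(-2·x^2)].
2 x \left(3 x - 2\right) e^{- 3 x}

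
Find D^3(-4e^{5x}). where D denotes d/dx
- 500 e^{5 x}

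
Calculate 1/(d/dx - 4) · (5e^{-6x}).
- \frac{e^{- 6 x}}{2}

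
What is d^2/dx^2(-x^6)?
- 30 x^{4}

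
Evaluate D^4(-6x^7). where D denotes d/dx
- 5040 x^{3}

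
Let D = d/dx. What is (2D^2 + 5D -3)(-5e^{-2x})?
25 e^{- 2 x}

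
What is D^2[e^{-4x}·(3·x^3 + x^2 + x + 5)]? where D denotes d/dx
2 \left(24 x^{3} - 28 x^{2} + 9 x + 37\right) e^{- 4 x}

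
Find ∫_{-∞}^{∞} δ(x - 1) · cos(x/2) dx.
\cos{\left(\frac{1}{2} \right)}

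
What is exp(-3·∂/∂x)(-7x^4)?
- 7 x^{4} + 84 x^{3} - 378 x^{2} + 756 x - 567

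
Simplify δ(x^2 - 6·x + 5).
\frac{\delta(x - 1) + \delta(x - 5)}{4}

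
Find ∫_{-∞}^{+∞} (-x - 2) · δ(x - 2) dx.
-4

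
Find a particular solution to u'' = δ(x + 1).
\frac{|x + 1|}{2}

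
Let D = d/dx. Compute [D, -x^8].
- 8 x^{7}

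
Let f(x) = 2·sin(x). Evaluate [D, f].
2 \cos{\left(x \right)}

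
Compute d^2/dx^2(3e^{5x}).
75 e^{5 x}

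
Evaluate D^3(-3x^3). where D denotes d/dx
-18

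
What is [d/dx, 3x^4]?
12 x^{3}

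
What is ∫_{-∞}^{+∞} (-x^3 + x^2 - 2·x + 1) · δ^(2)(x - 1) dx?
-4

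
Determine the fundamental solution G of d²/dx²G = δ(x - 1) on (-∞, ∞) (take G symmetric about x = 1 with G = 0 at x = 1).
\frac{|x - 1|}{2}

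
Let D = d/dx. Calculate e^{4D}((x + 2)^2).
x^{2} + 12 x + 36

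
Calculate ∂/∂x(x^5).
5 x^{4}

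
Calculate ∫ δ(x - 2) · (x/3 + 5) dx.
\frac{17}{3}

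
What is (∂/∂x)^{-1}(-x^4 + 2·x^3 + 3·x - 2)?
- \frac{x^{5}}{5} + \frac{x^{4}}{2} + \frac{3 x^{2}}{2} - 2 x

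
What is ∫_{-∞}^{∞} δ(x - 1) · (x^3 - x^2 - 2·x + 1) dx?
-1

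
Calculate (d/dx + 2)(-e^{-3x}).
e^{- 3 x}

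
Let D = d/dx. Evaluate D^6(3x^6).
2160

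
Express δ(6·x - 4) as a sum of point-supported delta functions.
\frac{\delta(x - 2/3)}{6}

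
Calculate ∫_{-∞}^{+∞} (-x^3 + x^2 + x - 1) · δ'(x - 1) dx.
0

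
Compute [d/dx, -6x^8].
- 48 x^{7}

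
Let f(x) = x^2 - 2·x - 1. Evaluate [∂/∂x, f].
2 x - 2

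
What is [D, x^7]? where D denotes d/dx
7 x^{6}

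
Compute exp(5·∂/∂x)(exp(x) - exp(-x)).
2 \sinh{\left(x + 5 \right)}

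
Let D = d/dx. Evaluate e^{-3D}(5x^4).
5 x^{4} - 60 x^{3} + 270 x^{2} - 540 x + 405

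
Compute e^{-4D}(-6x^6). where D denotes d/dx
- 6 x^{6} + 144 x^{5} - 1440 x^{4} + 7680 x^{3} - 23040 x^{2} + 36864 x - 24576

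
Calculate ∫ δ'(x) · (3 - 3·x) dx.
3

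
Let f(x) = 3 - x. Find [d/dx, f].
-1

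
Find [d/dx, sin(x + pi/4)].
\cos{\left(x + \frac{\pi}{4} \right)}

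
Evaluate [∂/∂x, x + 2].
1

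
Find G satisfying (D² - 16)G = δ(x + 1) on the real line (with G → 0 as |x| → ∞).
-\frac{e^{-4|x + 1|}}{8}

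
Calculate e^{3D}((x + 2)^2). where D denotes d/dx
x^{2} + 10 x + 25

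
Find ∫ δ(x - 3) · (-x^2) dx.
-9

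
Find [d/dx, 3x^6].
18 x^{5}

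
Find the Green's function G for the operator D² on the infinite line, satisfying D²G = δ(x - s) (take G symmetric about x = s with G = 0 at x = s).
\frac{|x - s|}{2}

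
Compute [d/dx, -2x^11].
- 22 x^{10}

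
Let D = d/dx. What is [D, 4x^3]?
12 x^{2}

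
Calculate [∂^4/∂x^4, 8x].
32\frac{d^{3}}{dx^{3}}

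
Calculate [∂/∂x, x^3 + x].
3 x^{2} + 1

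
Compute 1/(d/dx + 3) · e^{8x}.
\frac{e^{8 x}}{11}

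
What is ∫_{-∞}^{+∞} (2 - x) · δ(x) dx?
2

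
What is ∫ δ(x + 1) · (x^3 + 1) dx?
0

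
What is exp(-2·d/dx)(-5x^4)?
- 5 x^{4} + 40 x^{3} - 120 x^{2} + 160 x - 80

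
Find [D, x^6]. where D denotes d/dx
6 x^{5}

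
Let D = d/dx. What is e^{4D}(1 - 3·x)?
- 3 x - 11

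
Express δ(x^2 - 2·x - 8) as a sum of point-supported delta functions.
\frac{\delta(x - 4) + \delta(x + 2)}{6}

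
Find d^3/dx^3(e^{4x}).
64 e^{4 x}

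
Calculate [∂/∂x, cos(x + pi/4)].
- \sin{\left(x + \frac{\pi}{4} \right)}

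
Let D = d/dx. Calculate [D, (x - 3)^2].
2 x - 6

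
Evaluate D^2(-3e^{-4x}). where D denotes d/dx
- 48 e^{- 4 x}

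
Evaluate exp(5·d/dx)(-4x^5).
- 4 x^{5} - 100 x^{4} - 1000 x^{3} - 5000 x^{2} - 12500 x - 12500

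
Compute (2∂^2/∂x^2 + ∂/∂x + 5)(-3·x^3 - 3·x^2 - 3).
- 15 x^{3} - 24 x^{2} - 42 x - 27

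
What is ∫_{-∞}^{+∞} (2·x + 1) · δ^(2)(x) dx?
0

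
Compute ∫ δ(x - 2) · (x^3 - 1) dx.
7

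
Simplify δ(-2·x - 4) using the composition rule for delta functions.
\frac{\delta(x + 2)}{2}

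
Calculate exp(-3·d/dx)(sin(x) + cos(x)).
\sqrt{2} \cos{\left(- x + \frac{\pi}{4} + 3 \right)}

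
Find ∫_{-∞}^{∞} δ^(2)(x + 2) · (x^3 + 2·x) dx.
-12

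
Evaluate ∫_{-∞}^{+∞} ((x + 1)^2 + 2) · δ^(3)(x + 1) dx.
0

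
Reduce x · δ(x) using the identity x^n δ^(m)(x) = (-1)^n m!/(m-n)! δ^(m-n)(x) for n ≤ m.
0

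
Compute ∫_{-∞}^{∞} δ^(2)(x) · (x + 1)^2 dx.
2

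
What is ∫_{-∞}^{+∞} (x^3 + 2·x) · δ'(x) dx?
-2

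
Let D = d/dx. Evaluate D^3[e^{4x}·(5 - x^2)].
\left(- 64 x^{2} - 96 x + 296\right) e^{4 x}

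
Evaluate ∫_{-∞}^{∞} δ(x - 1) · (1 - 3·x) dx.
-2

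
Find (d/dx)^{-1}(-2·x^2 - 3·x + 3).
- \frac{2 x^{3}}{3} - \frac{3 x^{2}}{2} + 3 x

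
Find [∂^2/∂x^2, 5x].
10\frac{d}{dx}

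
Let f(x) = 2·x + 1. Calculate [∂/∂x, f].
2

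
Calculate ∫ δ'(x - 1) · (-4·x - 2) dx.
4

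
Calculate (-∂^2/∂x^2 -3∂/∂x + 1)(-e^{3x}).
17 e^{3 x}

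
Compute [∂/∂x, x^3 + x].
3 x^{2} + 1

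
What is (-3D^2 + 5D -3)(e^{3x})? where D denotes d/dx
- 15 e^{3 x}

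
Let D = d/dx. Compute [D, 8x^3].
24 x^{2}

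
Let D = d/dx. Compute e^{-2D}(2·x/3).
\frac{2 x}{3} - \frac{4}{3}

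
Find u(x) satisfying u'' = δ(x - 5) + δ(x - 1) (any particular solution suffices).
\frac{|x - 5|}{2} + \frac{|x - 1|}{2}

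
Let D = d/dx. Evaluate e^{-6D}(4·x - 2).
4 x - 26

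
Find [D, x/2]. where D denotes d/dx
\frac{1}{2}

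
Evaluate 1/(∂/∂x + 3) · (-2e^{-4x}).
2 e^{- 4 x}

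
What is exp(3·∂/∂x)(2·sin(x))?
2 \sin{\left(x + 3 \right)}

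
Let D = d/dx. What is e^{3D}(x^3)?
x^{3} + 9 x^{2} + 27 x + 27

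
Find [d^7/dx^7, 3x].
21\frac{d^{6}}{dx^{6}}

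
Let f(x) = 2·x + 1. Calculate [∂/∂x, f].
2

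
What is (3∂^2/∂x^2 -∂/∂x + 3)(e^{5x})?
73 e^{5 x}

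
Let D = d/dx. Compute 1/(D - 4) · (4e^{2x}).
- 2 e^{2 x}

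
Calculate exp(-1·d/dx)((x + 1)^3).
x^{3}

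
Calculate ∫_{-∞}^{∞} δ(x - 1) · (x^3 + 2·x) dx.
3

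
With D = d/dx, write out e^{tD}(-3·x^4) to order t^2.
3 x^{2} \left(- 6 t^{2} - 4 t x - x^{2}\right)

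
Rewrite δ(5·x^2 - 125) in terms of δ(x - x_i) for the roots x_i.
\frac{\delta(x - 5) + \delta(x + 5)}{50}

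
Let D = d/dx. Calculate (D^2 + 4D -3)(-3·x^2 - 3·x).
9 x^{2} - 15 x - 18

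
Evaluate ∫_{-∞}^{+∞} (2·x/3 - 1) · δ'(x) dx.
- \frac{2}{3}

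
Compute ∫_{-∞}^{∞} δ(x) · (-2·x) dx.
0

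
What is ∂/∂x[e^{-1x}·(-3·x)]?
3 \left(x - 1\right) e^{- x}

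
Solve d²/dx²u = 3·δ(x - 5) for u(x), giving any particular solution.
\frac{3|x - 5|}{2}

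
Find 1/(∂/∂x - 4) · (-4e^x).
\frac{4 e^{x}}{3}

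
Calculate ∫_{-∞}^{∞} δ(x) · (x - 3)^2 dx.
9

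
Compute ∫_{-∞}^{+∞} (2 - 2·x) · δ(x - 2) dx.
-2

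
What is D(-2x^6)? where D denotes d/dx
- 12 x^{5}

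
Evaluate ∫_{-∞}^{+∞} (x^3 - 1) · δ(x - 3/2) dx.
\frac{19}{8}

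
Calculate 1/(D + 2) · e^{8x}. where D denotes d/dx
\frac{e^{8 x}}{10}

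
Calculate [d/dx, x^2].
2 x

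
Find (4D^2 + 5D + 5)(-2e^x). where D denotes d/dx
- 28 e^{x}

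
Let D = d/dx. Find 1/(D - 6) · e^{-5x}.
- \frac{e^{- 5 x}}{11}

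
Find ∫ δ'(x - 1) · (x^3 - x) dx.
-2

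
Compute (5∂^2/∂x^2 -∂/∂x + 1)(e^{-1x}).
7 e^{- x}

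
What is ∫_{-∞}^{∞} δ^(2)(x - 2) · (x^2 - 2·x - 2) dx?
2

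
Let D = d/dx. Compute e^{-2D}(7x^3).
7 x^{3} - 42 x^{2} + 84 x - 56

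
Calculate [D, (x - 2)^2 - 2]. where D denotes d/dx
2 x - 4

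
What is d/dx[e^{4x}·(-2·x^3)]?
x^{2} \left(- 8 x - 6\right) e^{4 x}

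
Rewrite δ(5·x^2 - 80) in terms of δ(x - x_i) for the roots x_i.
\frac{\delta(x - 4) + \delta(x + 4)}{40}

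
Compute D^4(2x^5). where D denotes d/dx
240 x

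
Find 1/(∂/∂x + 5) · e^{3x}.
\frac{e^{3 x}}{8}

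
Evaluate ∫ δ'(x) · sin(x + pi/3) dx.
- \frac{1}{2}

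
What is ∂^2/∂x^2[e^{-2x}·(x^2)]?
2 \left(2 x^{2} - 4 x + 1\right) e^{- 2 x}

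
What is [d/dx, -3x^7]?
- 21 x^{6}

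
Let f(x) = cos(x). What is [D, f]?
- \sin{\left(x \right)}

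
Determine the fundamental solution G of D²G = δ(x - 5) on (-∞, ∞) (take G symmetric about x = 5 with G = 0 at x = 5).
\frac{|x - 5|}{2}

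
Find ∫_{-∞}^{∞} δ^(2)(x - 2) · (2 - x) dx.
0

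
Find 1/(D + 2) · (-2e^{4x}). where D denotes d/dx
- \frac{e^{4 x}}{3}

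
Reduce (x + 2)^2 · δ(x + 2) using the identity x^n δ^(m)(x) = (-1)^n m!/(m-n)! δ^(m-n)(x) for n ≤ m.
0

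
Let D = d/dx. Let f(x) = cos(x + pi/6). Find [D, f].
- \sin{\left(x + \frac{\pi}{6} \right)}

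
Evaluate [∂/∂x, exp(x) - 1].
e^{x}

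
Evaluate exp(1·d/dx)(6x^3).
6 x^{3} + 18 x^{2} + 18 x + 6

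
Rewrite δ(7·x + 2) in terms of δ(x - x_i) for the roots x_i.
\frac{\delta(x + 2/7)}{7}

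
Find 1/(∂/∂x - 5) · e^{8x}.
\frac{e^{8 x}}{3}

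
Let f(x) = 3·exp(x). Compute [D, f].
3 e^{x}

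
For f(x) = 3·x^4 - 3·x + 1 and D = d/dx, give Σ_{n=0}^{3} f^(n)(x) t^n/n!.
12 t^{3} x + 18 t^{2} x^{2} + 3 t \left(4 x^{3} - 1\right) + 3 x^{4} - 3 x + 1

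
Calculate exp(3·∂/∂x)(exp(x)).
e^{x + 3}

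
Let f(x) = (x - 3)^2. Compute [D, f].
2 x - 6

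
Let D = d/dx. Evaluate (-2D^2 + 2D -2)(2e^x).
- 4 e^{x}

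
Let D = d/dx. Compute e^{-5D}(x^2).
x^{2} - 10 x + 25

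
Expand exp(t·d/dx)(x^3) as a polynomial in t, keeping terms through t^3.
t^{3} + 3 t^{2} x + 3 t x^{2} + x^{3}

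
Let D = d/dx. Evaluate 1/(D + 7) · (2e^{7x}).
\frac{e^{7 x}}{7}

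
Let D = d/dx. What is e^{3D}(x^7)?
x^{7} + 21 x^{6} + 189 x^{5} + 945 x^{4} + 2835 x^{3} + 5103 x^{2} + 5103 x + 2187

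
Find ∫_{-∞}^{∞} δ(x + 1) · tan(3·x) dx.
- \tan{\left(3 \right)}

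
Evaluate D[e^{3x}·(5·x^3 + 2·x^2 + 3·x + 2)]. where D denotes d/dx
\left(15 x^{3} + 21 x^{2} + 13 x + 9\right) e^{3 x}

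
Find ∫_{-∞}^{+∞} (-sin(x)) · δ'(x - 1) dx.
\cos{\left(1 \right)}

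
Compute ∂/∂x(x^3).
3 x^{2}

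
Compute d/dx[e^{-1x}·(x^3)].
x^{2} \left(3 - x\right) e^{- x}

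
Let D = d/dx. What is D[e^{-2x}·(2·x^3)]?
x^{2} \left(6 - 4 x\right) e^{- 2 x}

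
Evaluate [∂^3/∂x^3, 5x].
15\frac{d^{2}}{dx^{2}}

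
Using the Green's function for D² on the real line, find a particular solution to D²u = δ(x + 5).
\frac{|x + 5|}{2}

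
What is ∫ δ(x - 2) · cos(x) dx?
\cos{\left(2 \right)}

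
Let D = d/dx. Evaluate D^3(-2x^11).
- 1980 x^{8}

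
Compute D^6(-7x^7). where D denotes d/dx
- 35280 x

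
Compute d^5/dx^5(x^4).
0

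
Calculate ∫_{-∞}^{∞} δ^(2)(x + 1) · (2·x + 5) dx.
0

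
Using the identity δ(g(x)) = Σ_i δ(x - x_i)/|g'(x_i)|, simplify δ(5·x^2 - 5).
\frac{\delta(x - 1) + \delta(x + 1)}{10}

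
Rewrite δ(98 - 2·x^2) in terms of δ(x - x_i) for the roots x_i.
\frac{\delta(x - 7) + \delta(x + 7)}{28}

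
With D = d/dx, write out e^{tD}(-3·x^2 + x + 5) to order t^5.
- 3 t^{2} - t \left(6 x - 1\right) - 3 x^{2} + x + 5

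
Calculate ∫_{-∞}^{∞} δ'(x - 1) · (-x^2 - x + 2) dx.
3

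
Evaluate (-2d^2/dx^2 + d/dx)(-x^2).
4 - 2 x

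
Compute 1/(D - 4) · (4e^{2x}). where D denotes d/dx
- 2 e^{2 x}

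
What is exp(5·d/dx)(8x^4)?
8 x^{4} + 160 x^{3} + 1200 x^{2} + 4000 x + 5000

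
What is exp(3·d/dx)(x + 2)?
x + 5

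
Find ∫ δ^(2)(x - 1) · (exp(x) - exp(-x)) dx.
2 \sinh{\left(1 \right)}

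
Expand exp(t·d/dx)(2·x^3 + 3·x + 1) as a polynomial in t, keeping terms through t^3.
2 t^{3} + 6 t^{2} x + 3 t \left(2 x^{2} + 1\right) + 2 x^{3} + 3 x + 1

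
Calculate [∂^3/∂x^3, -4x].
-12\frac{d^{2}}{dx^{2}}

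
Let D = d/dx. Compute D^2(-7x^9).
- 504 x^{7}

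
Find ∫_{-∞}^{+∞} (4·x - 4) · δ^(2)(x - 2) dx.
0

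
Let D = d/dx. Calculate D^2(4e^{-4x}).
64 e^{- 4 x}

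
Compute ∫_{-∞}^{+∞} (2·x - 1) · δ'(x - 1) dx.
-2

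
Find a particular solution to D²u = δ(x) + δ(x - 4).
\frac{|x|}{2} + \frac{|x - 4|}{2}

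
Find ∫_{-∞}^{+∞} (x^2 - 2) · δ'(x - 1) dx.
-2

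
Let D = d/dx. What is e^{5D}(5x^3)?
5 x^{3} + 75 x^{2} + 375 x + 625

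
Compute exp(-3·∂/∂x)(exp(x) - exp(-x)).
- e^{3 - x} + e^{x - 3}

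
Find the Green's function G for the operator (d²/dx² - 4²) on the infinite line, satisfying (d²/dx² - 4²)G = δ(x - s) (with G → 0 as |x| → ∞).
-\frac{e^{-4|x-s|}}{8}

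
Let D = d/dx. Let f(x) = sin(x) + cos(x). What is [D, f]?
- \sin{\left(x \right)} + \cos{\left(x \right)}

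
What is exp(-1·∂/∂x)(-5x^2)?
- 5 x^{2} + 10 x - 5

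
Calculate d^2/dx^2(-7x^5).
- 140 x^{3}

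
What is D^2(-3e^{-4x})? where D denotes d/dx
- 48 e^{- 4 x}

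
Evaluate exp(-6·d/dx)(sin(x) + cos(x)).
\sqrt{2} \cos{\left(- x + \frac{\pi}{4} + 6 \right)}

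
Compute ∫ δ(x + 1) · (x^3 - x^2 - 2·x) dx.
0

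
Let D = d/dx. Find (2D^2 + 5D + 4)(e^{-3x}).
7 e^{- 3 x}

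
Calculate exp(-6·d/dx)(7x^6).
7 x^{6} - 252 x^{5} + 3780 x^{4} - 30240 x^{3} + 136080 x^{2} - 326592 x + 326592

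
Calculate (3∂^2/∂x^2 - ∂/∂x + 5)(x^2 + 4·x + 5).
5 x^{2} + 18 x + 27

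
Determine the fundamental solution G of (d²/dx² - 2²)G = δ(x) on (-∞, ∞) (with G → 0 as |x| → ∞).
-\frac{e^{-2|x|}}{4}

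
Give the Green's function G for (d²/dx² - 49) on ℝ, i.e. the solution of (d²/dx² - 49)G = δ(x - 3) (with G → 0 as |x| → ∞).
-\frac{e^{-7|x - 3|}}{14}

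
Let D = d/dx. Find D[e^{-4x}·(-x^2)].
2 x \left(2 x - 1\right) e^{- 4 x}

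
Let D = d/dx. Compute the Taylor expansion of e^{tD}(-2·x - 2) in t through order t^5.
- 2 t - 2 x - 2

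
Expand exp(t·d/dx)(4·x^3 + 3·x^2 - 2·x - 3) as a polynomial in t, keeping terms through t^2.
t^{2} \left(12 x + 3\right) + 2 t \left(6 x^{2} + 3 x - 1\right) + 4 x^{3} + 3 x^{2} - 2 x - 3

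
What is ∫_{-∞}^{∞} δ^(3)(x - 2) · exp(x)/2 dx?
- \frac{e^{2}}{2}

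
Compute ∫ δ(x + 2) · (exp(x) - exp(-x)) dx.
- 2 \sinh{\left(2 \right)}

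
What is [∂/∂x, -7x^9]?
- 63 x^{8}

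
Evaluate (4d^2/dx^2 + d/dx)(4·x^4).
16 x^{2} \left(x + 12\right)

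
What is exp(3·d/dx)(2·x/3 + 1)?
\frac{2 x}{3} + 3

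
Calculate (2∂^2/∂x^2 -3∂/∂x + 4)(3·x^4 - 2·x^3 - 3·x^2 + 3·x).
12 x^{4} - 44 x^{3} + 78 x^{2} + 6 x - 21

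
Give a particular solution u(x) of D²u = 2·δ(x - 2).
|x - 2|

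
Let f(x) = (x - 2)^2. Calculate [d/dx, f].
2 x - 4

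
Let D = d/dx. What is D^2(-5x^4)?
- 60 x^{2}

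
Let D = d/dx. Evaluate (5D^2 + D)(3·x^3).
9 x \left(x + 10\right)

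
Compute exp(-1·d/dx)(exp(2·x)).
e^{2 x - 2}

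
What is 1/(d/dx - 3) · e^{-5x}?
- \frac{e^{- 5 x}}{8}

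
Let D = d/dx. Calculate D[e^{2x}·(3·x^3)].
x^{2} \left(6 x + 9\right) e^{2 x}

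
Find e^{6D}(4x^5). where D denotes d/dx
4 x^{5} + 120 x^{4} + 1440 x^{3} + 8640 x^{2} + 25920 x + 31104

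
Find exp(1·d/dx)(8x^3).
8 x^{3} + 24 x^{2} + 24 x + 8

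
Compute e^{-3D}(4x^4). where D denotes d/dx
4 x^{4} - 48 x^{3} + 216 x^{2} - 432 x + 324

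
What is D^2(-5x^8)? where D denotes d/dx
- 280 x^{6}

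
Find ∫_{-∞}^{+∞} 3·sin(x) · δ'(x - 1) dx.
- 3 \cos{\left(1 \right)}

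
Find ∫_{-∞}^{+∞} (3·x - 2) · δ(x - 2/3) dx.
0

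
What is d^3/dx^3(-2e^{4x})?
- 128 e^{4 x}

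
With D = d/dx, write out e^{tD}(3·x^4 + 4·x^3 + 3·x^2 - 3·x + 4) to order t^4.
3 t^{4} + t^{3} \left(12 x + 4\right) + t^{2} \left(18 x^{2} + 12 x + 3\right) + 3 t \left(4 x^{3} + 4 x^{2} + 2 x - 1\right) + 3 x^{4} + 4 x^{3} + 3 x^{2} - 3 x + 4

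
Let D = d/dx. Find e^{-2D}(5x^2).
5 x^{2} - 20 x + 20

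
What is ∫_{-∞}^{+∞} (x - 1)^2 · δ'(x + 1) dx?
4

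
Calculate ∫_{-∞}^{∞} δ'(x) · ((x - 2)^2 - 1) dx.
4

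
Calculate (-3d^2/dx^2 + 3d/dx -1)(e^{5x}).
- 61 e^{5 x}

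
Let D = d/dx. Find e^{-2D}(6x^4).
6 x^{4} - 48 x^{3} + 144 x^{2} - 192 x + 96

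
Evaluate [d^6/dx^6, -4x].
-24\frac{d^{5}}{dx^{5}}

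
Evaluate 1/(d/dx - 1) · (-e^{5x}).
- \frac{e^{5 x}}{4}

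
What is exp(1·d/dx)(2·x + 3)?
2 x + 5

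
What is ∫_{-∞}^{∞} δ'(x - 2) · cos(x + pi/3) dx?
\sin{\left(\frac{\pi}{3} + 2 \right)}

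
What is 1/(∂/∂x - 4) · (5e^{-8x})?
- \frac{5 e^{- 8 x}}{12}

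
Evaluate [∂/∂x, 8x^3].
24 x^{2}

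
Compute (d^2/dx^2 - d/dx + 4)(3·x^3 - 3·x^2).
12 x^{3} - 21 x^{2} + 24 x - 6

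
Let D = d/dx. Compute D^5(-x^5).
-120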